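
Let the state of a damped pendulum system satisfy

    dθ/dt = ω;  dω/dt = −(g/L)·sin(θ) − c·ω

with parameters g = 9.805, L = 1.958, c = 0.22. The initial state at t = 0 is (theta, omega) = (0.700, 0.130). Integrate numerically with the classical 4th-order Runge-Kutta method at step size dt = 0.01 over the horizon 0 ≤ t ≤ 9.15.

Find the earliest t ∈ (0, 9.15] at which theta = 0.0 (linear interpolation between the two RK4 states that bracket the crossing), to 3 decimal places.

t = 0.788

t=0.000: state=(0.700, 0.130)
step 1 (dt=0.01): k1=(0.130, -3.255), k2=(0.114, -3.254), k3=(0.114, -3.253), k4=(0.097, -3.252); state += dt/6·(k1+2k2+2k3+k4)
t=0.010: state=(0.701, 0.097)
t=0.020: state=(0.702, 0.065)
t=0.030: state=(0.702, 0.033)
continuing one RK4 step at a time; state shown every 50 steps (Δt=0.5):
t=0.500: state=(0.394, -1.219)
t=0.780: state=(0.012, -1.423)
next step: t=0.790: state=(-0.002, -1.420) — theta has crossed 0.0
linear interpolation between t=0.780 (0.01172) and t=0.790 (-0.00249) → t≈0.788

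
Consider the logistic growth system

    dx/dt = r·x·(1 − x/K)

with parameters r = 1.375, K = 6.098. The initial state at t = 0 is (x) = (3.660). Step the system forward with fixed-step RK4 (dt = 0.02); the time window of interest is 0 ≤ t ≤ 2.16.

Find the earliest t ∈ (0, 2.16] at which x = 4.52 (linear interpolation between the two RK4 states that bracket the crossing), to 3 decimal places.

t=0.000: state=(3.660)
step 1 (dt=0.02): k1=(2.012), k2=(2.006), k3=(2.006), k4=(2.001); state += dt/6·(k1+2k2+2k3+k4)
t=0.020: state=(3.700)
t=0.040: state=(3.740)
t=0.060: state=(3.780)
continuing one RK4 step at a time; state shown every 5 steps (Δt=0.1):
t=0.100: state=(3.858)
t=0.200: state=(4.049)
t=0.300: state=(4.232)
t=0.400: state=(4.405)
t=0.460: state=(4.504)
next step: t=0.480: state=(4.536) — x has crossed 4.52
linear interpolation between t=0.460 (4.50408) and t=0.480 (4.53624) → t≈0.470

t = 0.470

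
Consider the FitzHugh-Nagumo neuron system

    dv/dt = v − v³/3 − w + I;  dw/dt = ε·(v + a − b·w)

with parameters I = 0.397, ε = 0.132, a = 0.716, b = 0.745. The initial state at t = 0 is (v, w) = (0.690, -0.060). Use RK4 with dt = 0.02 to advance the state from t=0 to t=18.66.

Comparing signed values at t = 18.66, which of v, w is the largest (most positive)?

t=0.000: state=(0.690, -0.060)
step 1 (dt=0.02): k1=(1.037, 0.191), k2=(1.041, 0.193), k3=(1.041, 0.193), k4=(1.044, 0.194); state += dt/6·(k1+2k2+2k3+k4)
t=0.020: state=(0.711, -0.056)
t=0.040: state=(0.732, -0.052)
t=0.060: state=(0.753, -0.048)
continuing one RK4 step at a time; state shown every 50 steps (Δt=1):
t=1.000: state=(1.580, 0.186)
t=2.000: state=(1.720, 0.471)
t=3.000: state=(1.620, 0.728)
t=4.000: state=(1.481, 0.945)
t=5.000: state=(1.321, 1.122)
t=6.000: state=(1.129, 1.261)
t=7.000: state=(0.873, 1.360)
t=8.000: state=(0.448, 1.408)
t=9.000: state=(-0.516, 1.370)
t=10.000: state=(-1.816, 1.174)
t=11.000: state=(-1.964, 0.910)
t=12.000: state=(-1.890, 0.672)
t=13.000: state=(-1.805, 0.467)
t=14.000: state=(-1.721, 0.292)
t=15.000: state=(-1.639, 0.143)
t=16.000: state=(-1.558, 0.019)
t=17.000: state=(-1.478, -0.083)
t=18.000: state=(-1.400, -0.166)
t=18.660: state=(-1.349, -0.211)
compare at T: v=-1.349, w=-0.211

largest component: w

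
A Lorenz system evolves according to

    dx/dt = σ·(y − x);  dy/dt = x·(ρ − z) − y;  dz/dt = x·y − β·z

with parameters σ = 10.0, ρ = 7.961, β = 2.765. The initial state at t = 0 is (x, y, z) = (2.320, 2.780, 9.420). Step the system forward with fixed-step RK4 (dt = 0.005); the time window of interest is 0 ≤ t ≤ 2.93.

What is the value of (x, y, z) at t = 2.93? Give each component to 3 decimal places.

(x, y, z) = (4.403, 4.548, 6.652)

t=0.000: state=(2.320, 2.780, 9.420)
step 1 (dt=0.005): k1=(4.600, -6.165, -19.597), k2=(4.331, -6.052, -19.465), k3=(4.340, -6.052, -19.467), k4=(4.080, -5.938, -19.338); state += dt/6·(k1+2k2+2k3+k4)
t=0.005: state=(2.342, 2.750, 9.323)
t=0.010: state=(2.361, 2.721, 9.227)
t=0.015: state=(2.378, 2.693, 9.132)
continuing one RK4 step at a time; state shown every 20 steps (Δt=0.1):
t=0.100: state=(2.445, 2.392, 7.682)
t=0.200: state=(2.395, 2.393, 6.326)
t=0.300: state=(2.483, 2.667, 5.331)
t=0.400: state=(2.768, 3.155, 4.708)
t=0.500: state=(3.251, 3.825, 4.490)
t=0.600: state=(3.900, 4.611, 4.732)
t=0.700: state=(4.629, 5.344, 5.467)
t=0.800: state=(5.255, 5.751, 6.580)
t=0.900: state=(5.546, 5.608, 7.713)
t=1.000: state=(5.376, 4.995, 8.401)
t=1.100: state=(4.864, 4.270, 8.438)
t=1.200: state=(4.280, 3.743, 7.982)
t=1.300: state=(3.838, 3.503, 7.320)
t=1.400: state=(3.618, 3.512, 6.681)
t=1.500: state=(3.615, 3.706, 6.200)
t=1.600: state=(3.785, 4.024, 5.949)
t=1.700: state=(4.073, 4.399, 5.960)
t=1.800: state=(4.409, 4.741, 6.223)
t=1.900: state=(4.705, 4.951, 6.664)
t=2.000: state=(4.875, 4.959, 7.143)
t=2.100: state=(4.869, 4.776, 7.499)
t=2.200: state=(4.708, 4.493, 7.628)
t=2.300: state=(4.471, 4.226, 7.528)
t=2.400: state=(4.246, 4.052, 7.277)
t=2.500: state=(4.097, 3.997, 6.978)
t=2.600: state=(4.048, 4.050, 6.718)
t=2.700: state=(4.095, 4.181, 6.557)
t=2.800: state=(4.210, 4.349, 6.521)
t=2.900: state=(4.358, 4.509, 6.607)
t=2.930: state=(4.403, 4.548, 6.652)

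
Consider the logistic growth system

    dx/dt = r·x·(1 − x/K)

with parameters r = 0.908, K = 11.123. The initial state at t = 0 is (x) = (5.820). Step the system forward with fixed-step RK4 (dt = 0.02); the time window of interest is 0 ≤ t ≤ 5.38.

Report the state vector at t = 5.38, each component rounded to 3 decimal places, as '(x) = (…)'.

t=0.000: state=(5.820)
step 1 (dt=0.02): k1=(2.519), k2=(2.518), k3=(2.518), k4=(2.517); state += dt/6·(k1+2k2+2k3+k4)
t=0.020: state=(5.870)
t=0.040: state=(5.921)
t=0.060: state=(5.971)
continuing one RK4 step at a time; state shown every 10 steps (Δt=0.2):
t=0.200: state=(6.320)
t=0.400: state=(6.809)
t=0.600: state=(7.277)
t=0.800: state=(7.721)
t=1.000: state=(8.134)
t=1.200: state=(8.514)
t=1.400: state=(8.859)
t=1.600: state=(9.169)
t=1.800: state=(9.444)
t=2.000: state=(9.687)
t=2.200: state=(9.899)
t=2.400: state=(10.084)
t=2.600: state=(10.243)
t=2.800: state=(10.379)
t=3.000: state=(10.496)
t=3.200: state=(10.595)
t=3.400: state=(10.679)
t=3.600: state=(10.750)
t=3.800: state=(10.810)
t=4.000: state=(10.861)
t=4.200: state=(10.904)
t=4.400: state=(10.940)
t=4.600: state=(10.970)
t=4.800: state=(10.995)
t=5.000: state=(11.016)
t=5.200: state=(11.034)
t=5.380: state=(11.047)

(x) = (11.047)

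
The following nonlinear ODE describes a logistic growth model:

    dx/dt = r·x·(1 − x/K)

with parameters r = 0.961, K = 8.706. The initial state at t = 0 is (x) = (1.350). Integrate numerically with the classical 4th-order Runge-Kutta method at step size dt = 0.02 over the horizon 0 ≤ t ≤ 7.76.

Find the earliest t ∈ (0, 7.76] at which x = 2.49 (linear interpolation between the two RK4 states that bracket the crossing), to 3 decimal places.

t=0.000: state=(1.350)
step 1 (dt=0.02): k1=(1.096), k2=(1.103), k3=(1.103), k4=(1.111); state += dt/6·(k1+2k2+2k3+k4)
t=0.020: state=(1.372)
t=0.040: state=(1.394)
t=0.060: state=(1.417)
continuing one RK4 step at a time; state shown every 25 steps (Δt=0.5):
t=0.500: state=(1.992)
t=0.800: state=(2.469)
next step: t=0.820: state=(2.503) — x has crossed 2.49
linear interpolation between t=0.800 (2.46913) and t=0.820 (2.50327) → t≈0.812

t = 0.812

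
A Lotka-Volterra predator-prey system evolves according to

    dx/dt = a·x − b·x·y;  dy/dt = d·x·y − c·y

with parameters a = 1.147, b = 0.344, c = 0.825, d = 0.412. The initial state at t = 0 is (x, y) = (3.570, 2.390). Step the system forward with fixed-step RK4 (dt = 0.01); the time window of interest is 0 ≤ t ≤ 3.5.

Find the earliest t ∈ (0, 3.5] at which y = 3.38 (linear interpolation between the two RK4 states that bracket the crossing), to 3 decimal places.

t = 0.476

t=0.000: state=(3.570, 2.390)
step 1 (dt=0.01): k1=(1.160, 1.544), k2=(1.152, 1.554), k3=(1.152, 1.554), k4=(1.144, 1.565); state += dt/6·(k1+2k2+2k3+k4)
t=0.010: state=(3.582, 2.406)
t=0.020: state=(3.593, 2.421)
t=0.030: state=(3.604, 2.437)
continuing one RK4 step at a time; state shown every 20 steps (Δt=0.2):
t=0.200: state=(3.766, 2.743)
t=0.400: state=(3.864, 3.187)
t=0.470: state=(3.870, 3.364)
next step: t=0.480: state=(3.869, 3.390) — y has crossed 3.38
linear interpolation between t=0.470 (3.36364) and t=0.480 (3.38962) → t≈0.476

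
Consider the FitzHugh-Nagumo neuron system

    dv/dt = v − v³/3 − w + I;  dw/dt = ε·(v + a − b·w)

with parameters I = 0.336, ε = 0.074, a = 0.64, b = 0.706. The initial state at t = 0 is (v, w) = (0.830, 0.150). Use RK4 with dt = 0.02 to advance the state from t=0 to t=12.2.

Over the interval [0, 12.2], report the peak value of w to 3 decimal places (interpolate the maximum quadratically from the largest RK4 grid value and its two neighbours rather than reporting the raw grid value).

t=0.000: state=(0.830, 0.150)
step 1 (dt=0.02): k1=(0.825, 0.101), k2=(0.827, 0.102), k3=(0.827, 0.102), k4=(0.828, 0.102); state += dt/6·(k1+2k2+2k3+k4)
t=0.020: state=(0.847, 0.152)
t=0.040: state=(0.863, 0.154)
t=0.060: state=(0.880, 0.156)
continuing one RK4 step at a time; state shown every 25 steps (Δt=0.5):
t=0.500: state=(1.235, 0.207)
t=1.000: state=(1.523, 0.276)
t=1.500: state=(1.652, 0.351)
t=2.000: state=(1.682, 0.426)
t=2.500: state=(1.670, 0.500)
t=3.000: state=(1.641, 0.571)
t=3.500: state=(1.605, 0.639)
t=4.000: state=(1.566, 0.704)
t=4.500: state=(1.524, 0.765)
t=5.000: state=(1.480, 0.824)
t=5.500: state=(1.435, 0.879)
t=6.000: state=(1.387, 0.931)
t=6.500: state=(1.337, 0.981)
t=7.000: state=(1.283, 1.027)
t=7.500: state=(1.225, 1.069)
t=8.000: state=(1.161, 1.109)
t=8.500: state=(1.091, 1.145)
t=9.000: state=(1.010, 1.177)
t=9.500: state=(0.915, 1.205)
t=10.000: state=(0.797, 1.229)
t=10.500: state=(0.644, 1.247)
t=11.000: state=(0.430, 1.258)
t=11.500: state=(0.103, 1.259)
t=12.000: state=(-0.424, 1.245)
t=12.200: state=(-0.704, 1.233)
largest grid value and its neighbours: w(11.280)=1.26000, w(11.300)=1.26001, w(11.320)=1.26000
parabola through these three points peaks at t≈11.304 with w≈1.26001

max w = 1.260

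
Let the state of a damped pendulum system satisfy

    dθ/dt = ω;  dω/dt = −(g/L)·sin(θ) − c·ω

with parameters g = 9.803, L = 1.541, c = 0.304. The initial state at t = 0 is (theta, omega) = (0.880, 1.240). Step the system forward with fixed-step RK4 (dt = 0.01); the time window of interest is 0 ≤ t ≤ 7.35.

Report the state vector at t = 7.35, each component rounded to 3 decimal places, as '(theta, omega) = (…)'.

t=0.000: state=(0.880, 1.240)
step 1 (dt=0.01): k1=(1.240, -5.280), k2=(1.214, -5.297), k3=(1.214, -5.296), k4=(1.187, -5.313); state += dt/6·(k1+2k2+2k3+k4)
t=0.010: state=(0.892, 1.187)
t=0.020: state=(0.904, 1.134)
t=0.030: state=(0.915, 1.080)
continuing one RK4 step at a time; state shown every 25 steps (Δt=0.25):
t=0.250: state=(1.020, -0.121)
t=0.500: state=(0.830, -1.356)
t=0.750: state=(0.380, -2.137)
t=1.000: state=(-0.172, -2.132)
t=1.250: state=(-0.621, -1.363)
t=1.500: state=(-0.823, -0.225)
t=1.750: state=(-0.736, 0.892)
t=2.000: state=(-0.405, 1.668)
t=2.250: state=(0.046, 1.818)
t=2.500: state=(0.447, 1.294)
t=2.750: state=(0.659, 0.370)
t=3.000: state=(0.628, -0.600)
t=3.250: state=(0.381, -1.312)
t=3.500: state=(0.015, -1.518)
t=3.750: state=(-0.330, -1.153)
t=4.000: state=(-0.530, -0.408)
t=4.250: state=(-0.527, 0.417)
t=4.500: state=(-0.338, 1.044)
t=4.750: state=(-0.040, 1.258)
t=5.000: state=(0.251, 0.994)
t=5.250: state=(0.429, 0.392)
t=5.500: state=(0.439, -0.301)
t=5.750: state=(0.291, -0.840)
t=6.000: state=(0.048, -1.040)
t=6.250: state=(-0.195, -0.843)
t=6.500: state=(-0.349, -0.354)
t=6.750: state=(-0.365, 0.225)
t=7.000: state=(-0.247, 0.682)
t=7.250: state=(-0.047, 0.860)
t=7.350: state=(0.038, 0.837)

(theta, omega) = (0.038, 0.837)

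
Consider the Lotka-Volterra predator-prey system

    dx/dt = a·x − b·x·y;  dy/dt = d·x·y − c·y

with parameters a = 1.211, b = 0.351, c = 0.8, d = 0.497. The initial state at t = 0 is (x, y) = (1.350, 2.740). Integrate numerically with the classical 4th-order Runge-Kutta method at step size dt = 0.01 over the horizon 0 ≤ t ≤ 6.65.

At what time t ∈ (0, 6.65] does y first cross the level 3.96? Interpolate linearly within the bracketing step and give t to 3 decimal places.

t = 2.730

t=0.000: state=(1.350, 2.740)
step 1 (dt=0.01): k1=(0.337, -0.354), k2=(0.338, -0.351), k3=(0.338, -0.351), k4=(0.339, -0.349); state += dt/6·(k1+2k2+2k3+k4)
t=0.010: state=(1.353, 2.736)
t=0.020: state=(1.357, 2.733)
t=0.030: state=(1.360, 2.730)
continuing one RK4 step at a time; state shown every 25 steps (Δt=0.25):
t=0.250: state=(1.442, 2.668)
t=0.500: state=(1.547, 2.629)
t=0.750: state=(1.663, 2.628)
t=1.000: state=(1.785, 2.665)
t=1.250: state=(1.907, 2.745)
t=1.500: state=(2.018, 2.868)
t=1.750: state=(2.109, 3.035)
t=2.000: state=(2.168, 3.243)
t=2.250: state=(2.185, 3.481)
t=2.500: state=(2.155, 3.734)
t=2.730: state=(2.087, 3.960)
next step: t=2.740: state=(2.083, 3.969) — y has crossed 3.96
linear interpolation between t=2.730 (3.95990) and t=2.740 (3.96927) → t≈2.730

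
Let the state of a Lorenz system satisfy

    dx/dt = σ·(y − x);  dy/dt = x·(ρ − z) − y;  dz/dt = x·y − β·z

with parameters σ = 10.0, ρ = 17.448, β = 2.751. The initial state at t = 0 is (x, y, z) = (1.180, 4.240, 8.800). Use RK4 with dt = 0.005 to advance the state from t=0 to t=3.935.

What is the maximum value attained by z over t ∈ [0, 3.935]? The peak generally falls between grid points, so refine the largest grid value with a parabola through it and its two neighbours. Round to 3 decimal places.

max z = 23.402

t=0.000: state=(1.180, 4.240, 8.800)
step 1 (dt=0.005): k1=(30.600, 5.965, -19.206), k2=(29.984, 6.672, -18.730), k3=(30.017, 6.655, -18.738), k4=(29.432, 7.354, -18.267); state += dt/6·(k1+2k2+2k3+k4)
t=0.005: state=(1.330, 4.273, 8.706)
t=0.010: state=(1.475, 4.313, 8.617)
t=0.015: state=(1.614, 4.360, 8.533)
continuing one RK4 step at a time; state shown every 40 steps (Δt=0.2):
t=0.200: state=(6.484, 9.783, 9.513)
t=0.400: state=(10.758, 9.219, 22.689)
t=0.600: state=(4.032, 1.554, 17.903)
t=0.800: state=(2.403, 2.778, 11.129)
t=1.000: state=(4.940, 7.213, 9.150)
t=1.200: state=(10.215, 11.593, 18.458)
t=1.400: state=(6.281, 2.997, 20.368)
t=1.600: state=(2.966, 2.801, 13.218)
t=1.800: state=(4.599, 6.361, 10.129)
t=2.000: state=(9.257, 11.158, 16.429)
t=2.200: state=(7.375, 4.439, 20.852)
t=2.400: state=(3.646, 3.170, 14.448)
t=2.600: state=(4.789, 6.293, 11.184)
t=2.800: state=(8.772, 10.444, 16.160)
t=3.000: state=(7.557, 5.155, 20.409)
t=3.200: state=(4.199, 3.690, 14.960)
t=3.400: state=(5.203, 6.580, 12.102)
t=3.600: state=(8.572, 9.805, 16.604)
t=3.800: state=(7.328, 5.350, 19.706)
t=3.935: state=(5.074, 4.004, 16.596)
largest grid value and its neighbours: z(0.435)=23.39313, z(0.440)=23.40184, z(0.445)=23.38946
parabola through these three points peaks at t≈0.440 with z≈23.40192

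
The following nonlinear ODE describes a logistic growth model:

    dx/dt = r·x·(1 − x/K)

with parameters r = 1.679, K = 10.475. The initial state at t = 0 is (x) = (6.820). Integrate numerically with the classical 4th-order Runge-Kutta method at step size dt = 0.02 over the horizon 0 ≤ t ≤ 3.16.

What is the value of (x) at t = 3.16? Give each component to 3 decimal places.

(x) = (10.447)

t=0.000: state=(6.820)
step 1 (dt=0.02): k1=(3.995), k2=(3.975), k3=(3.975), k4=(3.954); state += dt/6·(k1+2k2+2k3+k4)
t=0.020: state=(6.899)
t=0.040: state=(6.978)
t=0.060: state=(7.056)
continuing one RK4 step at a time; state shown every 10 steps (Δt=0.2):
t=0.200: state=(7.574)
t=0.400: state=(8.223)
t=0.600: state=(8.761)
t=0.800: state=(9.190)
t=1.000: state=(9.523)
t=1.200: state=(9.776)
t=1.400: state=(9.966)
t=1.600: state=(10.106)
t=1.800: state=(10.209)
t=2.000: state=(10.283)
t=2.200: state=(10.337)
t=2.400: state=(10.376)
t=2.600: state=(10.404)
t=2.800: state=(10.424)
t=3.000: state=(10.439)
t=3.160: state=(10.447)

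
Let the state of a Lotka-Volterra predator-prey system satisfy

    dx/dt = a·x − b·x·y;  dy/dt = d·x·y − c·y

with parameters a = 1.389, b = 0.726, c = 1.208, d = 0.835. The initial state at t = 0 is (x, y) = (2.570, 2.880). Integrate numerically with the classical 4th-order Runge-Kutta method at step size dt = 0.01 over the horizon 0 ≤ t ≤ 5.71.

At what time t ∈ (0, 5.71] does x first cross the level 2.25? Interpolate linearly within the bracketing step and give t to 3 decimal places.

t=0.000: state=(2.570, 2.880)
step 1 (dt=0.01): k1=(-1.804, 2.701), k2=(-1.823, 2.692), k3=(-1.822, 2.692), k4=(-1.841, 2.682); state += dt/6·(k1+2k2+2k3+k4)
t=0.010: state=(2.552, 2.907)
t=0.020: state=(2.533, 2.934)
t=0.030: state=(2.514, 2.960)
t=0.150: state=(2.265, 3.254)
next step: t=0.160: state=(2.243, 3.276) — x has crossed 2.25
linear interpolation between t=0.150 (2.26502) and t=0.160 (2.24290) → t≈0.157

t = 0.157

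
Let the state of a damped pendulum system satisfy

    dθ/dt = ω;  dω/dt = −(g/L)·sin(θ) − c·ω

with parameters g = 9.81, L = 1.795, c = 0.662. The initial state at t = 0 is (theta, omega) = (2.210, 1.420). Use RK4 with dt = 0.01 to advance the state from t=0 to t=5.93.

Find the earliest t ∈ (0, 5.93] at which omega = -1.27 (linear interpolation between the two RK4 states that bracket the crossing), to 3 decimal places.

t=0.000: state=(2.210, 1.420)
step 1 (dt=0.01): k1=(1.420, -5.326), k2=(1.393, -5.285), k3=(1.394, -5.286), k4=(1.367, -5.245); state += dt/6·(k1+2k2+2k3+k4)
t=0.010: state=(2.224, 1.367)
t=0.020: state=(2.237, 1.315)
t=0.030: state=(2.250, 1.264)
continuing one RK4 step at a time; state shown every 20 steps (Δt=0.2):
t=0.200: state=(2.397, 0.496)
t=0.400: state=(2.421, -0.240)
t=0.600: state=(2.305, -0.922)
t=0.690: state=(2.208, -1.238)
next step: t=0.700: state=(2.195, -1.273) — omega has crossed -1.27
linear interpolation between t=0.690 (-1.23762) and t=0.700 (-1.27345) → t≈0.699

t = 0.699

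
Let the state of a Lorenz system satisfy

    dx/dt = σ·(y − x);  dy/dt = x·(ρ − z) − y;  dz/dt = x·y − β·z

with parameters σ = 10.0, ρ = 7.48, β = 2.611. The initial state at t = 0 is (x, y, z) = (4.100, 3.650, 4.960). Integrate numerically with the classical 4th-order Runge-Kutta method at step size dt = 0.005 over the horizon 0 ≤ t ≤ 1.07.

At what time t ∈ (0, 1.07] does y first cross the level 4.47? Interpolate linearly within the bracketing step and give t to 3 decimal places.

t=0.000: state=(4.100, 3.650, 4.960)
step 1 (dt=0.005): k1=(-4.500, 6.682, 2.014), k2=(-4.220, 6.616, 2.029), k3=(-4.229, 6.618, 2.030), k4=(-3.958, 6.554, 2.046); state += dt/6·(k1+2k2+2k3+k4)
t=0.005: state=(4.079, 3.683, 4.970)
t=0.010: state=(4.060, 3.716, 4.980)
t=0.015: state=(4.044, 3.747, 4.991)
continuing one RK4 step at a time; state shown every 10 steps (Δt=0.05):
t=0.050: state=(3.990, 3.956, 5.072)
t=0.100: state=(4.034, 4.220, 5.220)
t=0.150: state=(4.157, 4.446, 5.413)
t=0.155: state=(4.171, 4.467, 5.435)
next step: t=0.160: state=(4.186, 4.487, 5.457) — y has crossed 4.47
linear interpolation between t=0.155 (4.46663) and t=0.160 (4.48674) → t≈0.156

t = 0.156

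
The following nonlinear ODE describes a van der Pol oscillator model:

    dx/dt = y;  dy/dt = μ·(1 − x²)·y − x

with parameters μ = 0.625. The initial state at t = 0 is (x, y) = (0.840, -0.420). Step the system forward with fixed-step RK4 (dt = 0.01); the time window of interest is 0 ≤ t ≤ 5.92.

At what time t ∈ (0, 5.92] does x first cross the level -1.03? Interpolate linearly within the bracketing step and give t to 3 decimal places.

t = 1.687

t=0.000: state=(0.840, -0.420)
step 1 (dt=0.01): k1=(-0.420, -0.917), k2=(-0.425, -0.917), k3=(-0.425, -0.917), k4=(-0.429, -0.917); state += dt/6·(k1+2k2+2k3+k4)
t=0.010: state=(0.836, -0.429)
t=0.020: state=(0.831, -0.438)
t=0.030: state=(0.827, -0.447)
continuing one RK4 step at a time; state shown every 20 steps (Δt=0.2):
t=0.200: state=(0.738, -0.602)
t=0.400: state=(0.599, -0.785)
t=0.600: state=(0.424, -0.968)
t=0.800: state=(0.212, -1.151)
t=1.000: state=(-0.036, -1.322)
t=1.200: state=(-0.314, -1.455)
t=1.400: state=(-0.612, -1.507)
t=1.600: state=(-0.909, -1.432)
t=1.680: state=(-1.020, -1.359)
next step: t=1.690: state=(-1.034, -1.348) — x has crossed -1.03
linear interpolation between t=1.680 (-1.02049) and t=1.690 (-1.03403) → t≈1.687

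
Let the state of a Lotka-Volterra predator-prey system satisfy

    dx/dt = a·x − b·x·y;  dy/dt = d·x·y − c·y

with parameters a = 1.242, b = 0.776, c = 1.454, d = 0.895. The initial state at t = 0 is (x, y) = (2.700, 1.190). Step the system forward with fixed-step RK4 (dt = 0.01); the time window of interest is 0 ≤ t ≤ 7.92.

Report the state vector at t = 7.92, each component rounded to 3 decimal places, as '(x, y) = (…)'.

t=0.000: state=(2.700, 1.190)
step 1 (dt=0.01): k1=(0.860, 1.145), k2=(0.849, 1.155), k3=(0.849, 1.155), k4=(0.839, 1.166); state += dt/6·(k1+2k2+2k3+k4)
t=0.010: state=(2.708, 1.202)
t=0.020: state=(2.717, 1.213)
t=0.030: state=(2.725, 1.225)
continuing one RK4 step at a time; state shown every 50 steps (Δt=0.5):
t=0.500: state=(2.741, 2.009)
t=1.000: state=(1.956, 2.831)
t=1.500: state=(1.200, 2.729)
t=2.000: state=(0.875, 2.070)
t=2.500: state=(0.827, 1.454)
t=3.000: state=(0.955, 1.041)
t=3.500: state=(1.246, 0.818)
t=4.000: state=(1.716, 0.762)
t=4.500: state=(2.329, 0.908)
t=5.000: state=(2.808, 1.406)
t=5.500: state=(2.549, 2.336)
t=6.000: state=(1.662, 2.908)
t=6.500: state=(1.052, 2.535)
t=7.000: state=(0.836, 1.849)
t=7.500: state=(0.851, 1.295)
t=7.920: state=(0.992, 0.991)

(x, y) = (0.992, 0.991)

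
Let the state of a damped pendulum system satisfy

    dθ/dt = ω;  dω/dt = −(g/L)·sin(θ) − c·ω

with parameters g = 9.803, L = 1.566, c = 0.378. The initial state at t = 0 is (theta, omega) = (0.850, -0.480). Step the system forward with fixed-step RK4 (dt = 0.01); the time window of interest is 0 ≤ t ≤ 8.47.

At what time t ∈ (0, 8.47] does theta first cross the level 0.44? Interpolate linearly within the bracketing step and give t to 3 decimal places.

t = 0.352

t=0.000: state=(0.850, -0.480)
step 1 (dt=0.01): k1=(-0.480, -4.521), k2=(-0.503, -4.503), k3=(-0.503, -4.503), k4=(-0.525, -4.484); state += dt/6·(k1+2k2+2k3+k4)
t=0.010: state=(0.845, -0.525)
t=0.020: state=(0.840, -0.570)
t=0.030: state=(0.834, -0.614)
t=0.350: state=(0.443, -1.699)
next step: t=0.360: state=(0.426, -1.719) — theta has crossed 0.44
linear interpolation between t=0.350 (0.44340) and t=0.360 (0.42632) → t≈0.352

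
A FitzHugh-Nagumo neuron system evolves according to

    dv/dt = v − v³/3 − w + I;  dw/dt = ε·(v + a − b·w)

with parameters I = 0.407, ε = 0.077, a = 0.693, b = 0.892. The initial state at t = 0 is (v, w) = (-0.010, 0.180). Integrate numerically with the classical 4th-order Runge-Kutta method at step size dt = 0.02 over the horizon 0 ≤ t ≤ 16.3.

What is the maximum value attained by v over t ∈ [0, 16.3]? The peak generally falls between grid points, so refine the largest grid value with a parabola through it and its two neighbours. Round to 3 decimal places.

max v = 1.644

t=0.000: state=(-0.010, 0.180)
step 1 (dt=0.02): k1=(0.217, 0.040), k2=(0.219, 0.040), k3=(0.219, 0.040), k4=(0.221, 0.041); state += dt/6·(k1+2k2+2k3+k4)
t=0.020: state=(-0.006, 0.181)
t=0.040: state=(-0.001, 0.182)
t=0.060: state=(0.003, 0.182)
continuing one RK4 step at a time; state shown every 50 steps (Δt=1):
t=1.000: state=(0.328, 0.230)
t=2.000: state=(0.992, 0.314)
t=3.000: state=(1.547, 0.442)
t=4.000: state=(1.643, 0.585)
t=5.000: state=(1.595, 0.719)
t=6.000: state=(1.519, 0.838)
t=7.000: state=(1.435, 0.944)
t=8.000: state=(1.344, 1.037)
t=9.000: state=(1.244, 1.116)
t=10.000: state=(1.129, 1.182)
t=11.000: state=(0.988, 1.234)
t=12.000: state=(0.796, 1.270)
t=13.000: state=(0.478, 1.286)
t=14.000: state=(-0.222, 1.265)
t=15.000: state=(-1.551, 1.167)
t=16.000: state=(-1.963, 1.003)
t=16.300: state=(-1.965, 0.954)
largest grid value and its neighbours: v(3.860)=1.64418, v(3.880)=1.64423, v(3.900)=1.64423
parabola through these three points peaks at t≈3.888 with v≈1.64423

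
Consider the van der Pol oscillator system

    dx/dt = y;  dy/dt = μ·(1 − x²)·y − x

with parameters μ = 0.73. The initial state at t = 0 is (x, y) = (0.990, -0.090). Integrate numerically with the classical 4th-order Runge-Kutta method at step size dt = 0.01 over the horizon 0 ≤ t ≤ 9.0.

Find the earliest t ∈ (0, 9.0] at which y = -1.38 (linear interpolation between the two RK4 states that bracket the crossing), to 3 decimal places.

t=0.000: state=(0.990, -0.090)
step 1 (dt=0.01): k1=(-0.090, -0.991), k2=(-0.095, -0.991), k3=(-0.095, -0.991), k4=(-0.100, -0.991); state += dt/6·(k1+2k2+2k3+k4)
t=0.010: state=(0.989, -0.100)
t=0.020: state=(0.988, -0.110)
t=0.030: state=(0.987, -0.120)
continuing one RK4 step at a time; state shown every 50 steps (Δt=0.5):
t=0.500: state=(0.823, -0.575)
t=1.000: state=(0.413, -1.075)
t=1.280: state=(0.069, -1.378)
next step: t=1.290: state=(0.056, -1.389) — y has crossed -1.38
linear interpolation between t=1.280 (-1.37816) and t=1.290 (-1.38885) → t≈1.282

t = 1.282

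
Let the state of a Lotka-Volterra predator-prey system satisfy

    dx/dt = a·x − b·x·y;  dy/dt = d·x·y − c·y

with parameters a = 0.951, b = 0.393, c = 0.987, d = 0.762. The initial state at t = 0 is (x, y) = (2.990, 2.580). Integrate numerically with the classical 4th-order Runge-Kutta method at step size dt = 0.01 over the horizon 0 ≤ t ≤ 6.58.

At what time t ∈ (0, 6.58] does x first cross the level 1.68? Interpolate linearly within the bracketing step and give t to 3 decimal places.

t = 0.842

t=0.000: state=(2.990, 2.580)
step 1 (dt=0.01): k1=(-0.188, 3.332), k2=(-0.208, 3.351), k3=(-0.208, 3.351), k4=(-0.227, 3.371); state += dt/6·(k1+2k2+2k3+k4)
t=0.010: state=(2.988, 2.614)
t=0.020: state=(2.985, 2.647)
t=0.030: state=(2.983, 2.682)
continuing one RK4 step at a time; state shown every 25 steps (Δt=0.25):
t=0.250: state=(2.815, 3.519)
t=0.500: state=(2.403, 4.533)
t=0.750: state=(1.872, 5.325)
t=0.840: state=(1.684, 5.504)
next step: t=0.850: state=(1.663, 5.520) — x has crossed 1.68
linear interpolation between t=0.840 (1.68359) and t=0.850 (1.66326) → t≈0.842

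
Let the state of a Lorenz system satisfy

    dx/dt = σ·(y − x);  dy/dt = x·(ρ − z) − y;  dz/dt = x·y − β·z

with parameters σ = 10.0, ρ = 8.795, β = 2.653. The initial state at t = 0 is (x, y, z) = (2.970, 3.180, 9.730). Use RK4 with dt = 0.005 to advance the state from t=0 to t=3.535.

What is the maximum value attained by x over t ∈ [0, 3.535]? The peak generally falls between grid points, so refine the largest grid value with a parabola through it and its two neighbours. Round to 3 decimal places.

t=0.000: state=(2.970, 3.180, 9.730)
step 1 (dt=0.005): k1=(2.100, -5.957, -16.369), k2=(1.899, -5.825, -16.288), k3=(1.907, -5.826, -16.289), k4=(1.713, -5.694, -16.209); state += dt/6·(k1+2k2+2k3+k4)
t=0.005: state=(2.980, 3.151, 9.649)
t=0.010: state=(2.987, 3.123, 9.568)
t=0.015: state=(2.993, 3.097, 9.488)
continuing one RK4 step at a time; state shown every 40 steps (Δt=0.2):
t=0.200: state=(2.881, 2.892, 7.042)
t=0.400: state=(3.345, 3.794, 5.721)
t=0.600: state=(4.547, 5.228, 6.197)
t=0.800: state=(5.563, 5.750, 8.214)
t=1.000: state=(5.113, 4.582, 9.217)
t=1.200: state=(4.090, 3.719, 8.259)
t=1.400: state=(3.800, 3.869, 7.093)
t=1.600: state=(4.244, 4.575, 6.802)
t=1.800: state=(4.890, 5.136, 7.532)
t=2.000: state=(5.025, 4.905, 8.391)
t=2.200: state=(4.576, 4.316, 8.349)
t=2.400: state=(4.208, 4.128, 7.724)
t=2.600: state=(4.267, 4.390, 7.315)
t=2.800: state=(4.589, 4.753, 7.469)
t=3.000: state=(4.797, 4.820, 7.933)
t=3.200: state=(4.684, 4.568, 8.135)
t=3.400: state=(4.449, 4.356, 7.919)
t=3.535: state=(4.373, 4.355, 7.705)
largest grid value and its neighbours: x(0.835)=5.60083, x(0.840)=5.60175, x(0.845)=5.60154
parabola through these three points peaks at t≈0.842 with x≈5.60181

max x = 5.602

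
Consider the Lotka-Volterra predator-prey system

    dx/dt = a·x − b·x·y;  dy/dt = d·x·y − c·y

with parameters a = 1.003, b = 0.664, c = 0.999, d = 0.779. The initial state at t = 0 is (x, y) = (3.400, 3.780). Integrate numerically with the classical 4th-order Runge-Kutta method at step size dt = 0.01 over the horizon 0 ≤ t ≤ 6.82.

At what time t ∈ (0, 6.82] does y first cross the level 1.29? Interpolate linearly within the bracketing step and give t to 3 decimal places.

t = 2.386

t=0.000: state=(3.400, 3.780)
step 1 (dt=0.01): k1=(-5.124, 6.235), k2=(-5.155, 6.211), k3=(-5.154, 6.210), k4=(-5.184, 6.184); state += dt/6·(k1+2k2+2k3+k4)
t=0.010: state=(3.348, 3.842)
t=0.020: state=(3.296, 3.904)
t=0.030: state=(3.244, 3.965)
continuing one RK4 step at a time; state shown every 25 steps (Δt=0.25):
t=0.250: state=(2.082, 5.015)
t=0.500: state=(1.122, 5.293)
t=0.750: state=(0.617, 4.856)
t=1.000: state=(0.375, 4.154)
t=1.250: state=(0.257, 3.437)
t=1.500: state=(0.197, 2.797)
t=1.750: state=(0.167, 2.256)
t=2.000: state=(0.153, 1.813)
t=2.250: state=(0.150, 1.454)
t=2.380: state=(0.152, 1.297)
next step: t=2.390: state=(0.152, 1.285) — y has crossed 1.29
linear interpolation between t=2.380 (1.29668) and t=2.390 (1.28531) → t≈2.386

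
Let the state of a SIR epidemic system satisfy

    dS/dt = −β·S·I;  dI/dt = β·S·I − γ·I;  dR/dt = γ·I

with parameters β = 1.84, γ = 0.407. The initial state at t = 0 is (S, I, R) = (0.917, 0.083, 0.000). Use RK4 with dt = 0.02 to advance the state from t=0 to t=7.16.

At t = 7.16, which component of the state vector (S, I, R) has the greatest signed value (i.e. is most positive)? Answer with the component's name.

t=0.000: state=(0.917, 0.083, 0.000)
step 1 (dt=0.02): k1=(-0.140, 0.106, 0.034), k2=(-0.142, 0.107, 0.034), k3=(-0.142, 0.107, 0.034), k4=(-0.143, 0.109, 0.035); state += dt/6·(k1+2k2+2k3+k4)
t=0.020: state=(0.914, 0.085, 0.001)
t=0.040: state=(0.911, 0.087, 0.001)
t=0.060: state=(0.908, 0.090, 0.002)
continuing one RK4 step at a time; state shown every 25 steps (Δt=0.5):
t=0.500: state=(0.825, 0.151, 0.023)
t=1.000: state=(0.688, 0.249, 0.064)
t=1.500: state=(0.521, 0.354, 0.125)
t=2.000: state=(0.362, 0.433, 0.206)
t=2.500: state=(0.239, 0.464, 0.298)
t=3.000: state=(0.156, 0.452, 0.392)
t=3.500: state=(0.105, 0.415, 0.480)
t=4.000: state=(0.073, 0.367, 0.560)
t=4.500: state=(0.053, 0.317, 0.630)
t=5.000: state=(0.041, 0.270, 0.689)
t=5.500: state=(0.032, 0.228, 0.740)
t=6.000: state=(0.027, 0.191, 0.782)
t=6.500: state=(0.023, 0.159, 0.818)
t=7.000: state=(0.020, 0.133, 0.848)
t=7.160: state=(0.019, 0.125, 0.856)
compare at T: S=0.019, I=0.125, R=0.856

largest component: R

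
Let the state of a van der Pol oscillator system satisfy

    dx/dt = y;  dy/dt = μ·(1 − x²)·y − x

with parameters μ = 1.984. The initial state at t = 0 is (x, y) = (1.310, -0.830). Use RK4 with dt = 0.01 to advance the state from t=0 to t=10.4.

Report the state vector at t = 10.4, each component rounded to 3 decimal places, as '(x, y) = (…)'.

(x, y) = (-1.757, 0.390)

t=0.000: state=(1.310, -0.830)
step 1 (dt=0.01): k1=(-0.830, -0.131), k2=(-0.831, -0.144), k3=(-0.831, -0.144), k4=(-0.831, -0.156); state += dt/6·(k1+2k2+2k3+k4)
t=0.010: state=(1.302, -0.831)
t=0.020: state=(1.293, -0.833)
t=0.030: state=(1.285, -0.835)
continuing one RK4 step at a time; state shown every 50 steps (Δt=0.5):
t=0.500: state=(0.827, -1.218)
t=1.000: state=(-0.121, -2.935)
t=1.500: state=(-1.790, -1.961)
t=2.000: state=(-2.015, 0.208)
t=2.500: state=(-1.864, 0.352)
t=3.000: state=(-1.671, 0.423)
t=3.500: state=(-1.435, 0.536)
t=4.000: state=(-1.115, 0.777)
t=4.500: state=(-0.586, 1.482)
t=5.000: state=(0.641, 3.642)
t=5.500: state=(1.966, 0.698)
t=6.000: state=(1.963, -0.286)
t=6.500: state=(1.793, -0.377)
t=7.000: state=(1.586, -0.459)
t=7.500: state=(1.324, -0.606)
t=8.000: state=(0.948, -0.956)
t=8.500: state=(0.241, -2.125)
t=9.000: state=(-1.358, -3.389)
t=9.500: state=(-2.020, 0.011)
t=10.000: state=(-1.902, 0.333)
t=10.400: state=(-1.757, 0.390)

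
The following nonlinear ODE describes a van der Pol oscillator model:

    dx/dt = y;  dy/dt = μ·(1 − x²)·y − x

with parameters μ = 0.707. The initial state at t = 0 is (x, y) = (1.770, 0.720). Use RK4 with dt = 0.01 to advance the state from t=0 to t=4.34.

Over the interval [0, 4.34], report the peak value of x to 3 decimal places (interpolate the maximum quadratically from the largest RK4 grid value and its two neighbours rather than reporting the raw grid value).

max x = 1.871

t=0.000: state=(1.770, 0.720)
step 1 (dt=0.01): k1=(0.720, -2.856), k2=(0.706, -2.844), k3=(0.706, -2.844), k4=(0.692, -2.832); state += dt/6·(k1+2k2+2k3+k4)
t=0.010: state=(1.777, 0.692)
t=0.020: state=(1.784, 0.663)
t=0.030: state=(1.790, 0.635)
continuing one RK4 step at a time; state shown every 20 steps (Δt=0.2):
t=0.200: state=(1.861, 0.208)
t=0.400: state=(1.862, -0.169)
t=0.600: state=(1.801, -0.433)
t=0.800: state=(1.694, -0.628)
t=1.000: state=(1.552, -0.789)
t=1.200: state=(1.379, -0.942)
t=1.400: state=(1.174, -1.106)
t=1.600: state=(0.935, -1.298)
t=1.800: state=(0.652, -1.530)
t=2.000: state=(0.320, -1.806)
t=2.200: state=(-0.071, -2.100)
t=2.400: state=(-0.516, -2.324)
t=2.600: state=(-0.985, -2.313)
t=2.800: state=(-1.416, -1.932)
t=3.000: state=(-1.739, -1.273)
t=3.200: state=(-1.924, -0.596)
t=3.400: state=(-1.988, -0.075)
t=3.600: state=(-1.966, 0.275)
t=3.800: state=(-1.886, 0.508)
t=4.000: state=(-1.766, 0.677)
t=4.200: state=(-1.617, 0.819)
t=4.340: state=(-1.495, 0.915)
largest grid value and its neighbours: x(0.290)=1.87081, x(0.300)=1.87094, x(0.310)=1.87088
parabola through these three points peaks at t≈0.302 with x≈1.87094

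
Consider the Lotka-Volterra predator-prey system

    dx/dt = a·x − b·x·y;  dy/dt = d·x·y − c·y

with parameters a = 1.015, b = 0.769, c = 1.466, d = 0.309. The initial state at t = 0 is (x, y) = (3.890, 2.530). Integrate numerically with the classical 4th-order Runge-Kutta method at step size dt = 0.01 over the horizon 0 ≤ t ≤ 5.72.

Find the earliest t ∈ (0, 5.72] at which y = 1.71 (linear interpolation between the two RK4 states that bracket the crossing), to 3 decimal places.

t = 0.725

t=0.000: state=(3.890, 2.530)
step 1 (dt=0.01): k1=(-3.620, -0.668), k2=(-3.593, -0.681), k3=(-3.593, -0.681), k4=(-3.566, -0.694); state += dt/6·(k1+2k2+2k3+k4)
t=0.010: state=(3.854, 2.523)
t=0.020: state=(3.819, 2.516)
t=0.030: state=(3.784, 2.509)
continuing one RK4 step at a time; state shown every 20 steps (Δt=0.2):
t=0.200: state=(3.271, 2.352)
t=0.400: state=(2.840, 2.117)
t=0.600: state=(2.562, 1.865)
t=0.720: state=(2.453, 1.716)
next step: t=0.730: state=(2.446, 1.704) — y has crossed 1.71
linear interpolation between t=0.720 (1.71588) and t=0.730 (1.70375) → t≈0.725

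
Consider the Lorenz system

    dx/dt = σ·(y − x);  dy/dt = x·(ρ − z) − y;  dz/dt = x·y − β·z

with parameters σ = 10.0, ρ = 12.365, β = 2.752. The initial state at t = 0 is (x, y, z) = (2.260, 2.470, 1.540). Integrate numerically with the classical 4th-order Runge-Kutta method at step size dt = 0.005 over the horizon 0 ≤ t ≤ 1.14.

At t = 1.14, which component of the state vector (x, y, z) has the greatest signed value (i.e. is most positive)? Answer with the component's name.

largest component: z

t=0.000: state=(2.260, 2.470, 1.540)
step 1 (dt=0.005): k1=(2.100, 21.994, 1.344), k2=(2.597, 21.989, 1.472), k3=(2.585, 22.001, 1.475), k4=(3.071, 22.008, 1.606); state += dt/6·(k1+2k2+2k3+k4)
t=0.005: state=(2.273, 2.580, 1.547)
t=0.010: state=(2.291, 2.690, 1.556)
t=0.015: state=(2.313, 2.801, 1.566)
continuing one RK4 step at a time; state shown every 10 steps (Δt=0.05):
t=0.050: state=(2.581, 3.603, 1.683)
t=0.100: state=(3.254, 4.912, 2.046)
t=0.150: state=(4.232, 6.483, 2.781)
t=0.200: state=(5.496, 8.281, 4.108)
t=0.250: state=(6.979, 10.065, 6.277)
t=0.300: state=(8.485, 11.292, 9.381)
t=0.350: state=(9.630, 11.237, 13.031)
t=0.400: state=(9.952, 9.550, 16.199)
t=0.450: state=(9.228, 6.821, 17.824)
t=0.500: state=(7.702, 4.196, 17.702)
t=0.550: state=(5.909, 2.402, 16.453)
t=0.600: state=(4.306, 1.467, 14.784)
t=0.650: state=(3.099, 1.109, 13.098)
t=0.700: state=(2.298, 1.058, 11.547)
t=0.750: state=(1.828, 1.155, 10.167)
t=0.800: state=(1.598, 1.331, 8.958)
t=0.850: state=(1.541, 1.566, 7.911)
t=0.900: state=(1.612, 1.866, 7.020)
t=0.950: state=(1.790, 2.248, 6.280)
t=1.000: state=(2.071, 2.739, 5.697)
t=1.050: state=(2.462, 3.365, 5.288)
t=1.100: state=(2.980, 4.153, 5.086)
t=1.140: state=(3.497, 4.913, 5.112)
compare at T: x=3.497, y=4.913, z=5.112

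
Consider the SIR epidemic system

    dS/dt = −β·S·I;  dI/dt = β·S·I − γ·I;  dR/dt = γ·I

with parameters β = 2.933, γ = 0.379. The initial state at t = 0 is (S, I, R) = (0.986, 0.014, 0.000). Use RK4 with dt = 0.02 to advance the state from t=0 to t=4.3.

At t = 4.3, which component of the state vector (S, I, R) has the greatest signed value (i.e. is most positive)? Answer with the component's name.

t=0.000: state=(0.986, 0.014, 0.000)
step 1 (dt=0.02): k1=(-0.040, 0.035, 0.005), k2=(-0.041, 0.036, 0.005), k3=(-0.042, 0.036, 0.005), k4=(-0.043, 0.037, 0.006); state += dt/6·(k1+2k2+2k3+k4)
t=0.020: state=(0.985, 0.015, 0.000)
t=0.040: state=(0.984, 0.015, 0.000)
t=0.060: state=(0.983, 0.016, 0.000)
continuing one RK4 step at a time; state shown every 10 steps (Δt=0.2):
t=0.200: state=(0.976, 0.023, 0.001)
t=0.400: state=(0.959, 0.038, 0.004)
t=0.600: state=(0.932, 0.061, 0.007)
t=0.800: state=(0.890, 0.096, 0.013)
t=1.000: state=(0.829, 0.148, 0.022)
t=1.200: state=(0.745, 0.218, 0.036)
t=1.400: state=(0.640, 0.304, 0.056)
t=1.600: state=(0.521, 0.397, 0.082)
t=1.800: state=(0.402, 0.482, 0.116)
t=2.000: state=(0.297, 0.548, 0.155)
t=2.200: state=(0.213, 0.589, 0.198)
t=2.400: state=(0.150, 0.607, 0.244)
t=2.600: state=(0.105, 0.606, 0.290)
t=2.800: state=(0.074, 0.591, 0.335)
t=3.000: state=(0.052, 0.568, 0.379)
t=3.200: state=(0.038, 0.541, 0.421)
t=3.400: state=(0.028, 0.511, 0.461)
t=3.600: state=(0.021, 0.481, 0.499)
t=3.800: state=(0.016, 0.450, 0.534)
t=4.000: state=(0.012, 0.421, 0.567)
t=4.200: state=(0.010, 0.393, 0.598)
t=4.300: state=(0.009, 0.379, 0.612)
compare at T: S=0.009, I=0.379, R=0.612

largest component: R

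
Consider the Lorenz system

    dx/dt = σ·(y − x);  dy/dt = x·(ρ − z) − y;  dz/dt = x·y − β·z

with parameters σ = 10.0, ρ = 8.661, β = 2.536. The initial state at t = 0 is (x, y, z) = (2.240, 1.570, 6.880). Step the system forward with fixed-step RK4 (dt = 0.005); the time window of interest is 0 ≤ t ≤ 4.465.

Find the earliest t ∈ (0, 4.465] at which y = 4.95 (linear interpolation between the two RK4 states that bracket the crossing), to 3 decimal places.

t=0.000: state=(2.240, 1.570, 6.880)
step 1 (dt=0.005): k1=(-6.700, 2.419, -13.931), k2=(-6.472, 2.461, -13.855), k3=(-6.477, 2.462, -13.855), k4=(-6.253, 2.502, -13.779); state += dt/6·(k1+2k2+2k3+k4)
t=0.005: state=(2.208, 1.582, 6.811)
t=0.010: state=(2.177, 1.595, 6.742)
t=0.015: state=(2.149, 1.608, 6.674)
continuing one RK4 step at a time; state shown every 40 steps (Δt=0.2):
t=0.200: state=(2.068, 2.365, 4.752)
t=0.400: state=(3.171, 3.967, 4.164)
t=0.490: state=(3.974, 4.948, 4.605)
next step: t=0.495: state=(4.023, 5.004, 4.646) — y has crossed 4.95
linear interpolation between t=0.490 (4.94812) and t=0.495 (5.00392) → t≈0.490

t = 0.490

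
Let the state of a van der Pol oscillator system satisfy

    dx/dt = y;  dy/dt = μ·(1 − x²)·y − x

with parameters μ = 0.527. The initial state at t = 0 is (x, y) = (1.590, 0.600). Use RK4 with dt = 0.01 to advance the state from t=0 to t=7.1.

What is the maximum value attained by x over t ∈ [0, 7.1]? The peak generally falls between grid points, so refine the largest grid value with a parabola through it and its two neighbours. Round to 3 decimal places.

max x = 1.987

t=0.000: state=(1.590, 0.600)
step 1 (dt=0.01): k1=(0.600, -2.073), k2=(0.590, -2.071), k3=(0.590, -2.071), k4=(0.579, -2.068); state += dt/6·(k1+2k2+2k3+k4)
t=0.010: state=(1.596, 0.579)
t=0.020: state=(1.602, 0.559)
t=0.030: state=(1.607, 0.538)
continuing one RK4 step at a time; state shown every 25 steps (Δt=0.25):
t=0.250: state=(1.677, 0.112)
t=0.500: state=(1.654, -0.284)
t=0.750: state=(1.543, -0.594)
t=1.000: state=(1.361, -0.852)
t=1.250: state=(1.118, -1.094)
t=1.500: state=(0.813, -1.346)
t=1.750: state=(0.443, -1.621)
t=2.000: state=(0.003, -1.895)
t=2.250: state=(-0.497, -2.076)
t=2.500: state=(-1.014, -1.997)
t=2.750: state=(-1.465, -1.554)
t=3.000: state=(-1.771, -0.883)
t=3.250: state=(-1.909, -0.246)
t=3.500: state=(-1.908, 0.232)
t=3.750: state=(-1.806, 0.566)
t=4.000: state=(-1.632, 0.817)
t=4.250: state=(-1.400, 1.038)
t=4.500: state=(-1.112, 1.265)
t=4.750: state=(-0.765, 1.521)
t=5.000: state=(-0.349, 1.810)
t=5.250: state=(0.139, 2.087)
t=5.500: state=(0.682, 2.215)
t=5.750: state=(1.218, 1.997)
t=6.000: state=(1.648, 1.394)
t=6.250: state=(1.903, 0.655)
t=6.500: state=(1.987, 0.044)
t=6.750: state=(1.941, -0.381)
t=7.000: state=(1.807, -0.674)
t=7.100: state=(1.735, -0.770)
largest grid value and its neighbours: x(6.510)=1.98714, x(6.520)=1.98727, x(6.530)=1.98721
parabola through these three points peaks at t≈6.522 with x≈1.98728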